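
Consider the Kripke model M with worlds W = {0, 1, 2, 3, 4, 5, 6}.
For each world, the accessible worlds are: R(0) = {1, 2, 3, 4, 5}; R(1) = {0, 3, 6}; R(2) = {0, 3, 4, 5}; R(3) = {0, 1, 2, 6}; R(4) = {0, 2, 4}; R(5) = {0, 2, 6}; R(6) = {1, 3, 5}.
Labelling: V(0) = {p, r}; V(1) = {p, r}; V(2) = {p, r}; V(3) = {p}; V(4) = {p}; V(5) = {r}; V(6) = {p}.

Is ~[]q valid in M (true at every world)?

Let φ = ~[]q. Evaluate φ at each world:
  0 (successors {1, 2, 3, 4, 5}): φ is true.
  1 (successors {0, 3, 6}): φ is true.
  2 (successors {0, 3, 4, 5}): φ is true.
  3 (successors {0, 1, 2, 6}): φ is true.
  4 (successors {0, 2, 4}): φ is true.
  5 (successors {0, 2, 6}): φ is true.
  6 (successors {1, 3, 5}): φ is true.
For instance, at 6:
  At 6: []q is false, so ~[]q is true.
    At 6: []q requires q at every successor {1, 3, 5}.
      q fails at 1, so []q is false at 6.

Yes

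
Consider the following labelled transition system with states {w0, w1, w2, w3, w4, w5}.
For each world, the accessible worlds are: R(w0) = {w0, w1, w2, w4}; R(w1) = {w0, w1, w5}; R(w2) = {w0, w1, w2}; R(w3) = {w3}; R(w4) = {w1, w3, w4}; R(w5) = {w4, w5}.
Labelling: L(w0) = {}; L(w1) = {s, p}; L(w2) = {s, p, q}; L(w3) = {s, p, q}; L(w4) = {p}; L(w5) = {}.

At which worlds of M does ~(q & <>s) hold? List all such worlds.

w0, w1, w4, w5

Let φ = ~(q & <>s). Evaluate φ at each world:
  w0 (successors {w0, w1, w2, w4}): φ is true.
  w1 (successors {w0, w1, w5}): φ is true.
  w2 (successors {w0, w1, w2}): φ is false.
  w3 (successors {w3}): φ is false.
  w4 (successors {w1, w3, w4}): φ is true.
  w5 (successors {w4, w5}): φ is true.
For instance, at w5:
  At w5: q & <>s is false, so ~(q & <>s) is true.
    At w5: q is false, <>s is false, so q & <>s is false.
      At w5: <>s requires s at some successor in {w4, w5}.
        At w4: s is false.
        At w5: s is false.
      So <>s is false at w5.
Satisfying worlds: {w0, w1, w4, w5}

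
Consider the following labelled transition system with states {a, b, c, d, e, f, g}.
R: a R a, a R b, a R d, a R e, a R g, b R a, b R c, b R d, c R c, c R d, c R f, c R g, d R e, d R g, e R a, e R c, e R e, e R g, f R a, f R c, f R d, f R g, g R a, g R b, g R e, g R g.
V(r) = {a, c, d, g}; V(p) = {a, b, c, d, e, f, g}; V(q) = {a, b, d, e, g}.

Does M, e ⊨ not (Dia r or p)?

No

Recall that Dia ψ holds at a world iff ψ holds at some accessible world.
At e: Dia r or p is true, so not (Dia r or p) is false.
  At e: Dia r is true, p is true, so Dia r or p is true.
    At e: Dia r requires r at some successor in {a, c, e, g}.
      r holds at a, so Dia r is true at e.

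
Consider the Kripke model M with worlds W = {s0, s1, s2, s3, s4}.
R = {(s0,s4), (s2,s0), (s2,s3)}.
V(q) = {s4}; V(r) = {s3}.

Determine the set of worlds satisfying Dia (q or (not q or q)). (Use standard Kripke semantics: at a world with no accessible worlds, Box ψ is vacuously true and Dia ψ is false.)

s0, s2

Let φ = Dia (q or (not q or q)). Evaluate φ at each world:
  s0 (successors {s4}): φ is true.
  s1 (successors ∅): φ is false.
  s2 (successors {s0, s3}): φ is true.
  s3 (successors ∅): φ is false.
  s4 (successors ∅): φ is false.
For instance, at s0:
  At s0: Dia (q or (not q or q)) requires q or (not q or q) at some successor in {s4}.
    q or (not q or q) holds at s4, so Dia (q or (not q or q)) is true at s0.
Satisfying worlds: {s0, s2}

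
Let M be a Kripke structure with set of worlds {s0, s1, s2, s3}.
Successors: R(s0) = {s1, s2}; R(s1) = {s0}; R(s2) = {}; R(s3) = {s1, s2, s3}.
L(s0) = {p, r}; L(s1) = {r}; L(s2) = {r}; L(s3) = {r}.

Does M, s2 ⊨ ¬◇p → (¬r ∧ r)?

Recall that ◇ψ holds at a world iff ψ holds at some accessible world.
At s2: ¬◇p is true, ¬r ∧ r is false, so ¬◇p → (¬r ∧ r) is false.
  At s2: ◇p is false, so ¬◇p is true.
    At s2: no accessible worlds, so ◇p is false.

No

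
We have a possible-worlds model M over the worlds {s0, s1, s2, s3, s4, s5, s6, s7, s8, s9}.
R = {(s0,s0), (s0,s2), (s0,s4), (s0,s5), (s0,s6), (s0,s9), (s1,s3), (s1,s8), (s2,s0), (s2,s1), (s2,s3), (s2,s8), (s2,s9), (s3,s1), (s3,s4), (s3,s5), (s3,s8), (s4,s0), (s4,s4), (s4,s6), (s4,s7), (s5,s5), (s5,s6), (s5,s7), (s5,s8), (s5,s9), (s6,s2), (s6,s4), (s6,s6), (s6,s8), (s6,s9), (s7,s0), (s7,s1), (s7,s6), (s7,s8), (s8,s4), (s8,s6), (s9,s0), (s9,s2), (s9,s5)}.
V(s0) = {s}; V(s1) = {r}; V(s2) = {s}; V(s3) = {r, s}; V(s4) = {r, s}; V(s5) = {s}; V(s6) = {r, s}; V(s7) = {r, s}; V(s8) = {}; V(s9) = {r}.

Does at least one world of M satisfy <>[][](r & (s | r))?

Let φ = <>[][](r & (s | r)). Evaluate φ at each world:
  s0 (successors {s0, s2, s4, s5, s6, s9}): φ is false.
  s1 (successors {s3, s8}): φ is false.
  s2 (successors {s0, s1, s3, s8, s9}): φ is false.
  s3 (successors {s1, s4, s5, s8}): φ is false.
  s4 (successors {s0, s4, s6, s7}): φ is false.
  s5 (successors {s5, s6, s7, s8, s9}): φ is false.
  s6 (successors {s2, s4, s6, s8, s9}): φ is false.
  s7 (successors {s0, s1, s6, s8}): φ is false.
  s8 (successors {s4, s6}): φ is false.
  s9 (successors {s0, s2, s5}): φ is false.
For instance, at s8:
  At s8: <>[][](r & (s | r)) requires [][](r & (s | r)) at some successor in {s4, s6}.
    At s4: [][](r & (s | r)) is false.
    At s6: [][](r & (s | r)) is false.
  So <>[][](r & (s | r)) is false at s8.

No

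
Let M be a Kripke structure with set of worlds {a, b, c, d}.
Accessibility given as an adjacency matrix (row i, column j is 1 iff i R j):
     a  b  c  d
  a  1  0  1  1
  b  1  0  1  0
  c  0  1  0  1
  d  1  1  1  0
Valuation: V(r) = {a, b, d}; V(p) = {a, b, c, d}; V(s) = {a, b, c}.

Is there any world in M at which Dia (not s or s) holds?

Yes

Let φ = Dia (not s or s). Evaluate φ at each world:
  a (successors {a, c, d}): φ is true.
  b (successors {a, c}): φ is true.
  c (successors {b, d}): φ is true.
  d (successors {a, b, c}): φ is true.
Detail at a (witness):
  At a: Dia (not s or s) requires not s or s at some successor in {a, c, d}.
    not s or s holds at a, so Dia (not s or s) is true at a.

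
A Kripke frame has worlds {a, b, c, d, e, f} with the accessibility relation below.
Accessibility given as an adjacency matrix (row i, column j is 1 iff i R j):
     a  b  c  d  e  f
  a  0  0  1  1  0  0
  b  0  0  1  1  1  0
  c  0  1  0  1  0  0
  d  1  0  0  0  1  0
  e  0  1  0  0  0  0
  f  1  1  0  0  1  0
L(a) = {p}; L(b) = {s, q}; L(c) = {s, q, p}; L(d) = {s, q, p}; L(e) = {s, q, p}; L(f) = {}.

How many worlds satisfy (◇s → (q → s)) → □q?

Recall that □ψ holds at a world iff ψ holds at every accessible world, and ◇ψ holds iff ψ holds at some accessible world.
Let φ = (◇s → (q → s)) → □q. Evaluate φ at each world:
  a (successors {c, d}): φ is true.
  b (successors {c, d, e}): φ is true.
  c (successors {b, d}): φ is true.
  d (successors {a, e}): φ is false.
  e (successors {b}): φ is true.
  f (successors {a, b, e}): φ is false.
For instance, at b:
  At b: ◇s → (q → s) is true, □q is true, so (◇s → (q → s)) → □q is true.
    At b: ◇s is true, q → s is true, so ◇s → (q → s) is true.
      At b: ◇s requires s at some successor in {c, d, e}.
        s holds at c, so ◇s is true at b.
    At b: □q requires q at every successor {c, d, e}.
      At c: q is true.
      At d: q is true.
      At e: q is true.
    So □q is true at b.
Satisfying worlds: {a, b, c, e}

4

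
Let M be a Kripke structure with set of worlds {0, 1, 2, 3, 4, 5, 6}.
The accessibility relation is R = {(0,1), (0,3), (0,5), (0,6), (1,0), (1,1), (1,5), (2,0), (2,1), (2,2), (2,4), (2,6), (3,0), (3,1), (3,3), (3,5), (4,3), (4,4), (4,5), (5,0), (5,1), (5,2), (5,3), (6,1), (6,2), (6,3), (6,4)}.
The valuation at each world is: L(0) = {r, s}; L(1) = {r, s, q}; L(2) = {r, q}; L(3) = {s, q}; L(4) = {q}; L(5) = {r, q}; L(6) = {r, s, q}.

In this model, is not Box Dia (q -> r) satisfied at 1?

No

At 1: Box Dia (q -> r) is true, so not Box Dia (q -> r) is false.
  At 1: Box Dia (q -> r) requires Dia (q -> r) at every successor {0, 1, 5}.
      At 0: Dia (q -> r) requires q -> r at some successor in {1, 3, 5, 6}.
        q -> r holds at 1, so Dia (q -> r) is true at 0.
      At 1: Dia (q -> r) requires q -> r at some successor in {0, 1, 5}.
        q -> r holds at 0, so Dia (q -> r) is true at 1.
      At 5: Dia (q -> r) requires q -> r at some successor in {0, 1, 2, 3}.
        q -> r holds at 0, so Dia (q -> r) is true at 5.
  So Box Dia (q -> r) is true at 1.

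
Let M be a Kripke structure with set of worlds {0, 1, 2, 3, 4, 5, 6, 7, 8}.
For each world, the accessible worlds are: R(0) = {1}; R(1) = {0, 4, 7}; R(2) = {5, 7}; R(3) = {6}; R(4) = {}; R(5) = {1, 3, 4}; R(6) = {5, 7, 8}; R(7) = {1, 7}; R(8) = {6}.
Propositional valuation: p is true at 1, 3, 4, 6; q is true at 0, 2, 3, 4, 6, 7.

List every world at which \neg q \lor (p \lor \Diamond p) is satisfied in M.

Let φ = \neg q \lor (p \lor \Diamond p). Evaluate φ at each world:
  0 (successors {1}): φ is true.
  1 (successors {0, 4, 7}): φ is true.
  2 (successors {5, 7}): φ is false.
  3 (successors {6}): φ is true.
  4 (successors ∅): φ is true.
  5 (successors {1, 3, 4}): φ is true.
  6 (successors {5, 7, 8}): φ is true.
  7 (successors {1, 7}): φ is true.
  8 (successors {6}): φ is true.
For instance, at 6:
  At 6: \neg q is false, p \lor \Diamond p is true, so \neg q \lor (p \lor \Diamond p) is true.
    At 6: p is true, \Diamond p is false, so p \lor \Diamond p is true.
      At 6: \Diamond p requires p at some successor in {5, 7, 8}.
        At 5: p is false.
        At 7: p is false.
        At 8: p is false.
      So \Diamond p is false at 6.
Satisfying worlds: {0, 1, 3, 4, 5, 6, 7, 8}

0, 1, 3, 4, 5, 6, 7, 8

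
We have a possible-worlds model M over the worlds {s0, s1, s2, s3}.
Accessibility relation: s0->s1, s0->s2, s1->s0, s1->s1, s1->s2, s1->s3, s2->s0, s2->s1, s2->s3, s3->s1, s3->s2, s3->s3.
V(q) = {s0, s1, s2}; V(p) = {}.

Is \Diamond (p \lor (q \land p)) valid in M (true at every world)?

Let φ = \Diamond (p \lor (q \land p)). Evaluate φ at each world:
  s0 (successors {s1, s2}): φ is false.
  s1 (successors {s0, s1, s2, s3}): φ is false.
  s2 (successors {s0, s1, s3}): φ is false.
  s3 (successors {s1, s2, s3}): φ is false.
Detail at s0 (counterexample):
  At s0: \Diamond (p \lor (q \land p)) requires p \lor (q \land p) at some successor in {s1, s2}.
    At s1: p \lor (q \land p) is false.
    At s2: p \lor (q \land p) is false.
  So \Diamond (p \lor (q \land p)) is false at s0.

No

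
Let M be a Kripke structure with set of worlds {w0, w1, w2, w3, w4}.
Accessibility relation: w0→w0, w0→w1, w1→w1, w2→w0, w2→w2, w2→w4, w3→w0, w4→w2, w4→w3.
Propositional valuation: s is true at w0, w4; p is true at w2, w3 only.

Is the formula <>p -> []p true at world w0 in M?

Yes

At w0: <>p is false, []p is false, so <>p -> []p is true.
  At w0: <>p requires p at some successor in {w0, w1}.
    At w0: p is false.
    At w1: p is false.
  So <>p is false at w0.
  At w0: []p requires p at every successor {w0, w1}.
    p fails at w0, so []p is false at w0.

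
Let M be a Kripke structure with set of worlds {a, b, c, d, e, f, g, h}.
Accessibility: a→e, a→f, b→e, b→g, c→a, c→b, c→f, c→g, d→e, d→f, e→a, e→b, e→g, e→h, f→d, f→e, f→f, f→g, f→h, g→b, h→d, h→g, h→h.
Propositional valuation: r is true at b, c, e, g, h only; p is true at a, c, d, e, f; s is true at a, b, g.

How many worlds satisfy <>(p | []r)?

8

Recall that []ψ holds at a world iff ψ holds at every accessible world, and <>ψ holds iff ψ holds at some accessible world.
Let φ = <>(p | []r). Evaluate φ at each world:
  a (successors {e, f}): φ is true.
  b (successors {e, g}): φ is true.
  c (successors {a, b, f, g}): φ is true.
  d (successors {e, f}): φ is true.
  e (successors {a, b, g, h}): φ is true.
  f (successors {d, e, f, g, h}): φ is true.
  g (successors {b}): φ is true.
  h (successors {d, g, h}): φ is true.
For instance, at a:
  At a: <>(p | []r) requires p | []r at some successor in {e, f}.
    p | []r holds at e, so <>(p | []r) is true at a.
      At e: p is true, []r is false, so p | []r is true.
Satisfying worlds: {a, b, c, d, e, f, g, h}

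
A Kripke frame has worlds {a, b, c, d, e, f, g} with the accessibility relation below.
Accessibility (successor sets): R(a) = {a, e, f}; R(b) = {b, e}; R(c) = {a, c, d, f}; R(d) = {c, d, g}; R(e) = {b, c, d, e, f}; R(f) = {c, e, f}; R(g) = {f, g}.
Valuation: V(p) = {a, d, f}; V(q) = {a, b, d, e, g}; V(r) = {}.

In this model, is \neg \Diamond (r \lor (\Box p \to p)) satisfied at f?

No

At f: \Diamond (r \lor (\Box p \to p)) is true, so \neg \Diamond (r \lor (\Box p \to p)) is false.
  At f: \Diamond (r \lor (\Box p \to p)) requires r \lor (\Box p \to p) at some successor in {c, e, f}.
    r \lor (\Box p \to p) holds at c, so \Diamond (r \lor (\Box p \to p)) is true at f.
      At c: r is false, \Box p \to p is true, so r \lor (\Box p \to p) is true.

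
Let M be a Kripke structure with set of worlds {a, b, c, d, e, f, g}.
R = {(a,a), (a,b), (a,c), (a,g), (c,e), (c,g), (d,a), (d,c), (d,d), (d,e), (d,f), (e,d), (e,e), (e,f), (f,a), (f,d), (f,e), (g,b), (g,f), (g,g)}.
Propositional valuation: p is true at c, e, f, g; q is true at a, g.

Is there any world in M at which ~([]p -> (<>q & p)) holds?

Recall that []ψ holds at a world iff ψ holds at every accessible world, and <>ψ holds iff ψ holds at some accessible world.
Let φ = ~([]p -> (<>q & p)). Evaluate φ at each world:
  a (successors {a, b, c, g}): φ is false.
  b (successors ∅): φ is true.
  c (successors {e, g}): φ is false.
  d (successors {a, c, d, e, f}): φ is false.
  e (successors {d, e, f}): φ is false.
  f (successors {a, d, e}): φ is false.
  g (successors {b, f, g}): φ is false.
Detail at b (witness):
  At b: []p -> (<>q & p) is false, so ~([]p -> (<>q & p)) is true.
    At b: []p is true, <>q & p is false, so []p -> (<>q & p) is false.
      At b: no accessible worlds, so []p holds vacuously.
      At b: <>q is false, p is false, so <>q & p is false.

Yes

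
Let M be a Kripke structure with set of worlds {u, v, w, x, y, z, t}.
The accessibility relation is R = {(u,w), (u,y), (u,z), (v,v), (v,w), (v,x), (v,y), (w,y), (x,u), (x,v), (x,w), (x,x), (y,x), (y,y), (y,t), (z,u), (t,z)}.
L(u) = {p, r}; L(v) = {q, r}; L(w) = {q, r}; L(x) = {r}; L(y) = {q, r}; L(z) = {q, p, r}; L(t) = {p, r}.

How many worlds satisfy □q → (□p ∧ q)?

4

Recall that □ψ holds at a world iff ψ holds at every accessible world, and ◇ψ holds iff ψ holds at some accessible world.
Let φ = □q → (□p ∧ q). Evaluate φ at each world:
  u (successors {w, y, z}): φ is false.
  v (successors {v, w, x, y}): φ is true.
  w (successors {y}): φ is false.
  x (successors {u, v, w, x}): φ is true.
  y (successors {x, y, t}): φ is true.
  z (successors {u}): φ is true.
  t (successors {z}): φ is false.
For instance, at x:
  At x: □q is false, □p ∧ q is false, so □q → (□p ∧ q) is true.
    At x: □q requires q at every successor {u, v, w, x}.
      q fails at u, so □q is false at x.
    At x: □p is false, q is false, so □p ∧ q is false.
      At x: □p requires p at every successor {u, v, w, x}.
        p fails at v, so □p is false at x.
Satisfying worlds: {v, x, y, z}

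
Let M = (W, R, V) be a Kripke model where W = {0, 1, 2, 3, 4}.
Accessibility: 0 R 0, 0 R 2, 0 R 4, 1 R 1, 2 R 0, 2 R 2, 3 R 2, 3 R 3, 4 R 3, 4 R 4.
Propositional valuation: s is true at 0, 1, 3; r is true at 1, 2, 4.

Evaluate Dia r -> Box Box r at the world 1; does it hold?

At 1: Dia r is true, Box Box r is true, so Dia r -> Box Box r is true.
  At 1: Dia r requires r at some successor in {1}.
    r holds at 1, so Dia r is true at 1.
  At 1: Box Box r requires Box r at every successor {1}.
      At 1: Box r requires r at every successor {1}.
        At 1: r is true.
      So Box r is true at 1.
  So Box Box r is true at 1.

Yes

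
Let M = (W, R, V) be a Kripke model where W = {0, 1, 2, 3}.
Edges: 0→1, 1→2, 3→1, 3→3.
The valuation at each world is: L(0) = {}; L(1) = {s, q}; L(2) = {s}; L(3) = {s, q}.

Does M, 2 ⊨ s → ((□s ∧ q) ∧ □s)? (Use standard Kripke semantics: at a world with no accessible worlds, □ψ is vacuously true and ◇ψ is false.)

No

At 2: s is true, (□s ∧ q) ∧ □s is false, so s → ((□s ∧ q) ∧ □s) is false.
  At 2: □s ∧ q is false, □s is true, so (□s ∧ q) ∧ □s is false.
    At 2: □s is true, q is false, so □s ∧ q is false.
      At 2: no accessible worlds, so □s holds vacuously.
    At 2: no accessible worlds, so □s holds vacuously.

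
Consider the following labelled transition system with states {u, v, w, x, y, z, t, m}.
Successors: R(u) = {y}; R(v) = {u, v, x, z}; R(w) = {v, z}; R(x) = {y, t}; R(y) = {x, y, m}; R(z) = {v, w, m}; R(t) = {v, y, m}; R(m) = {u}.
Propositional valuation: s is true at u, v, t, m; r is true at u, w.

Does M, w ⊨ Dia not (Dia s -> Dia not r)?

No

At w: Dia not (Dia s -> Dia not r) requires not (Dia s -> Dia not r) at some successor in {v, z}.
  At v: not (Dia s -> Dia not r) is false.
  At z: not (Dia s -> Dia not r) is false.
So Dia not (Dia s -> Dia not r) is false at w.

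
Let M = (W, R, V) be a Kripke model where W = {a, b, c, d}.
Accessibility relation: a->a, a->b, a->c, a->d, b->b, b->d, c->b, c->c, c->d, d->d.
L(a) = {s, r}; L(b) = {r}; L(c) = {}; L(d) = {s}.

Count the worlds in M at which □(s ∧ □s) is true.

1

Let φ = □(s ∧ □s). Evaluate φ at each world:
  a (successors {a, b, c, d}): φ is false.
  b (successors {b, d}): φ is false.
  c (successors {b, c, d}): φ is false.
  d (successors {d}): φ is true.
For instance, at c:
  At c: □(s ∧ □s) requires s ∧ □s at every successor {b, c, d}.
    s ∧ □s fails at b, so □(s ∧ □s) is false at c.
      At b: s is false, □s is false, so s ∧ □s is false.
Satisfying worlds: {d}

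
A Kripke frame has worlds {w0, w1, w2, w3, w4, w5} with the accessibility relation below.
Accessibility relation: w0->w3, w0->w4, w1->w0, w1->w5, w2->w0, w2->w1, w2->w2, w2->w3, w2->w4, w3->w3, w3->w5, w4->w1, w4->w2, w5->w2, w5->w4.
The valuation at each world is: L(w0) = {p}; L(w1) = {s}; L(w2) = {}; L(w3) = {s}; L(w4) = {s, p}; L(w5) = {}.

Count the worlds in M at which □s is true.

Recall that □ψ holds at a world iff ψ holds at every accessible world, and ◇ψ holds iff ψ holds at some accessible world.
Let φ = □s. Evaluate φ at each world:
  w0 (successors {w3, w4}): φ is true.
  w1 (successors {w0, w5}): φ is false.
  w2 (successors {w0, w1, w2, w3, w4}): φ is false.
  w3 (successors {w3, w5}): φ is false.
  w4 (successors {w1, w2}): φ is false.
  w5 (successors {w2, w4}): φ is false.
For instance, at w2:
  At w2: □s requires s at every successor {w0, w1, w2, w3, w4}.
    s fails at w0, so □s is false at w2.
Satisfying worlds: {w0}

1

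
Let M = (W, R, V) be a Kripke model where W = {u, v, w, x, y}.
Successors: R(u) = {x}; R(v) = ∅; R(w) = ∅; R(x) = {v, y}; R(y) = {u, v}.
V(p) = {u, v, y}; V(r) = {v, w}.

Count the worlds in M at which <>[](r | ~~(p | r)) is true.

3

Recall that []ψ holds at a world iff ψ holds at every accessible world, and <>ψ holds iff ψ holds at some accessible world.
Let φ = <>[](r | ~~(p | r)). Evaluate φ at each world:
  u (successors {x}): φ is true.
  v (successors ∅): φ is false.
  w (successors ∅): φ is false.
  x (successors {v, y}): φ is true.
  y (successors {u, v}): φ is true.
For instance, at u:
  At u: <>[](r | ~~(p | r)) requires [](r | ~~(p | r)) at some successor in {x}.
    [](r | ~~(p | r)) holds at x, so <>[](r | ~~(p | r)) is true at u.
      At x: [](r | ~~(p | r)) requires r | ~~(p | r) at every successor {v, y}.
        At v: r | ~~(p | r) is true.
        At y: r | ~~(p | r) is true.
      So [](r | ~~(p | r)) is true at x.
Satisfying worlds: {u, x, y}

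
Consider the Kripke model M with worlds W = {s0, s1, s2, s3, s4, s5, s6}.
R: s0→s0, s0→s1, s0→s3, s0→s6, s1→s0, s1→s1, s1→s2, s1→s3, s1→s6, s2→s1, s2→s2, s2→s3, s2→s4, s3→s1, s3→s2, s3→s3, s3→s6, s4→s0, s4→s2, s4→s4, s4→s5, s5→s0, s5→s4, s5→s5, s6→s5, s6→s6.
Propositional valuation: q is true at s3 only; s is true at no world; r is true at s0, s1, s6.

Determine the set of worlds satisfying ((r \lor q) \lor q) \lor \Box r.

Let φ = ((r \lor q) \lor q) \lor \Box r. Evaluate φ at each world:
  s0 (successors {s0, s1, s3, s6}): φ is true.
  s1 (successors {s0, s1, s2, s3, s6}): φ is true.
  s2 (successors {s1, s2, s3, s4}): φ is false.
  s3 (successors {s1, s2, s3, s6}): φ is true.
  s4 (successors {s0, s2, s4, s5}): φ is false.
  s5 (successors {s0, s4, s5}): φ is false.
  s6 (successors {s5, s6}): φ is true.
For instance, at s6:
  At s6: (r \lor q) \lor q is true, \Box r is false, so ((r \lor q) \lor q) \lor \Box r is true.
    At s6: \Box r requires r at every successor {s5, s6}.
      r fails at s5, so \Box r is false at s6.
Satisfying worlds: {s0, s1, s3, s6}

s0, s1, s3, s6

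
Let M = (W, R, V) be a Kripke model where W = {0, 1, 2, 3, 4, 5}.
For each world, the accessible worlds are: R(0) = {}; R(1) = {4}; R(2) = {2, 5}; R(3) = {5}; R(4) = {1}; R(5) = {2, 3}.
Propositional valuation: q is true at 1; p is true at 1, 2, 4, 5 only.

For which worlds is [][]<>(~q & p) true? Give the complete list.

0, 1, 2, 3, 5

Let φ = [][]<>(~q & p). Evaluate φ at each world:
  0 (successors ∅): φ is true.
  1 (successors {4}): φ is true.
  2 (successors {2, 5}): φ is true.
  3 (successors {5}): φ is true.
  4 (successors {1}): φ is false.
  5 (successors {2, 3}): φ is true.
For instance, at 1:
  At 1: [][]<>(~q & p) requires []<>(~q & p) at every successor {4}.
      At 4: []<>(~q & p) requires <>(~q & p) at every successor {1}.
        At 1: <>(~q & p) is true.
      So []<>(~q & p) is true at 4.
  So [][]<>(~q & p) is true at 1.
Satisfying worlds: {0, 1, 2, 3, 5}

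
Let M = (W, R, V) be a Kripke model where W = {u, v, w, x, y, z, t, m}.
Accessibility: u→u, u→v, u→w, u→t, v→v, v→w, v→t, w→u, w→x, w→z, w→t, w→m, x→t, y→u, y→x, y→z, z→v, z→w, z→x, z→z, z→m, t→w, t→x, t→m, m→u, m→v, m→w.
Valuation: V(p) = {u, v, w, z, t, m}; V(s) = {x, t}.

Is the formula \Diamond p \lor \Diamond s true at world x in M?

At x: \Diamond p is true, \Diamond s is true, so \Diamond p \lor \Diamond s is true.
  At x: \Diamond p requires p at some successor in {t}.
    p holds at t, so \Diamond p is true at x.
  At x: \Diamond s requires s at some successor in {t}.
    s holds at t, so \Diamond s is true at x.

Yes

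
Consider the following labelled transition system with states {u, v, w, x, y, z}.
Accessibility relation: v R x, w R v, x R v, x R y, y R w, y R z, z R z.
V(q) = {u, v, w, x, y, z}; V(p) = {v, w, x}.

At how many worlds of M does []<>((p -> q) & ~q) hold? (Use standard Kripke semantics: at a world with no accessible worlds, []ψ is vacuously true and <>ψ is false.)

Recall that []ψ holds at a world iff ψ holds at every accessible world, and <>ψ holds iff ψ holds at some accessible world.
Let φ = []<>((p -> q) & ~q). Evaluate φ at each world:
  u (successors ∅): φ is true.
  v (successors {x}): φ is false.
  w (successors {v}): φ is false.
  x (successors {v, y}): φ is false.
  y (successors {w, z}): φ is false.
  z (successors {z}): φ is false.
For instance, at w:
  At w: []<>((p -> q) & ~q) requires <>((p -> q) & ~q) at every successor {v}.
    <>((p -> q) & ~q) fails at v, so []<>((p -> q) & ~q) is false at w.
      At v: <>((p -> q) & ~q) requires (p -> q) & ~q at some successor in {x}.
        At x: (p -> q) & ~q is false.
      So <>((p -> q) & ~q) is false at v.
Satisfying worlds: {u}

1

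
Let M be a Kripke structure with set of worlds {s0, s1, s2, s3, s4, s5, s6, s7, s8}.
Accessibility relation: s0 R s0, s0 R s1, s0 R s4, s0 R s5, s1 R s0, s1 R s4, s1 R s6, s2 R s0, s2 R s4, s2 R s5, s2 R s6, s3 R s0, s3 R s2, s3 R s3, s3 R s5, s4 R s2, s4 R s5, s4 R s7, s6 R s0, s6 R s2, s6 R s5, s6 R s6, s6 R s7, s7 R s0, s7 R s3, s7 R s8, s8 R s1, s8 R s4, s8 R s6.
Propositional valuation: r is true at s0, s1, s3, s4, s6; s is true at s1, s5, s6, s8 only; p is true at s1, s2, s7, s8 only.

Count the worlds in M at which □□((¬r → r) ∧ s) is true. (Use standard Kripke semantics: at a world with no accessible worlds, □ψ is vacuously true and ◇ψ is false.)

Recall that □ψ holds at a world iff ψ holds at every accessible world, and ◇ψ holds iff ψ holds at some accessible world.
Let φ = □□((¬r → r) ∧ s). Evaluate φ at each world:
  s0 (successors {s0, s1, s4, s5}): φ is false.
  s1 (successors {s0, s4, s6}): φ is false.
  s2 (successors {s0, s4, s5, s6}): φ is false.
  s3 (successors {s0, s2, s3, s5}): φ is false.
  s4 (successors {s2, s5, s7}): φ is false.
  s5 (successors ∅): φ is true.
  s6 (successors {s0, s2, s5, s6, s7}): φ is false.
  s7 (successors {s0, s3, s8}): φ is false.
  s8 (successors {s1, s4, s6}): φ is false.
For instance, at s6:
  At s6: □□((¬r → r) ∧ s) requires □((¬r → r) ∧ s) at every successor {s0, s2, s5, s6, s7}.
    □((¬r → r) ∧ s) fails at s0, so □□((¬r → r) ∧ s) is false at s6.
      At s0: □((¬r → r) ∧ s) requires (¬r → r) ∧ s at every successor {s0, s1, s4, s5}.
        (¬r → r) ∧ s fails at s0, so □((¬r → r) ∧ s) is false at s0.
Satisfying worlds: {s5}

1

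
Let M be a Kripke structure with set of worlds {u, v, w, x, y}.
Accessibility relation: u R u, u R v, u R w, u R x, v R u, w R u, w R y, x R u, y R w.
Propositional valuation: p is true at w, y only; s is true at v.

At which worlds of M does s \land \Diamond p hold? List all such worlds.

none

Let φ = s \land \Diamond p. Evaluate φ at each world:
  u (successors {u, v, w, x}): φ is false.
  v (successors {u}): φ is false.
  w (successors {u, y}): φ is false.
  x (successors {u}): φ is false.
  y (successors {w}): φ is false.
For instance, at u:
  At u: s is false, \Diamond p is true, so s \land \Diamond p is false.
    At u: \Diamond p requires p at some successor in {u, v, w, x}.
      p holds at w, so \Diamond p is true at u.
Satisfying worlds: none.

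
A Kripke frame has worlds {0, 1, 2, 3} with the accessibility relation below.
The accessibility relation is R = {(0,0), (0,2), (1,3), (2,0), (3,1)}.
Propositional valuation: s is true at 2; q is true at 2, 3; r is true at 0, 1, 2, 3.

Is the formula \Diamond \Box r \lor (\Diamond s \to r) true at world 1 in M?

At 1: \Diamond \Box r is true, \Diamond s \to r is true, so \Diamond \Box r \lor (\Diamond s \to r) is true.
  At 1: \Diamond \Box r requires \Box r at some successor in {3}.
    \Box r holds at 3, so \Diamond \Box r is true at 1.
      At 3: \Box r requires r at every successor {1}.
        At 1: r is true.
      So \Box r is true at 3.
  At 1: \Diamond s is false, r is true, so \Diamond s \to r is true.
    At 1: \Diamond s requires s at some successor in {3}.
      At 3: s is false.
    So \Diamond s is false at 1.

Yes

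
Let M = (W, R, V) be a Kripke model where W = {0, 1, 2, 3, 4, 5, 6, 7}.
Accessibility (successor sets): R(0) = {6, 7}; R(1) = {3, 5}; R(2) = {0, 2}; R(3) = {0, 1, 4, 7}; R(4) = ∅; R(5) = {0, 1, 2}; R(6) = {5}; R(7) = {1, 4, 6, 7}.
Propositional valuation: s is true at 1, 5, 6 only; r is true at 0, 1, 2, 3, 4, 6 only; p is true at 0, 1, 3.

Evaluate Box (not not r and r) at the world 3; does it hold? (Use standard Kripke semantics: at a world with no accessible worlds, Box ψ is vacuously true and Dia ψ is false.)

No

At 3: Box (not not r and r) requires not not r and r at every successor {0, 1, 4, 7}.
  not not r and r fails at 7, so Box (not not r and r) is false at 3.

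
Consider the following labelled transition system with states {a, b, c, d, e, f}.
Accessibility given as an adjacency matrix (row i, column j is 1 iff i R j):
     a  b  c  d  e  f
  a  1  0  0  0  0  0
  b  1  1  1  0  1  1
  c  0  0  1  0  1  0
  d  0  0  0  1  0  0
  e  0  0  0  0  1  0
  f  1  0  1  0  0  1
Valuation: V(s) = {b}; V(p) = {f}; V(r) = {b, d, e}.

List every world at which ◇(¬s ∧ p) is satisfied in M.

Recall that ◇ψ holds at a world iff ψ holds at some accessible world.
Let φ = ◇(¬s ∧ p). Evaluate φ at each world:
  a (successors {a}): φ is false.
  b (successors {a, b, c, e, f}): φ is true.
  c (successors {c, e}): φ is false.
  d (successors {d}): φ is false.
  e (successors {e}): φ is false.
  f (successors {a, c, f}): φ is true.
For instance, at f:
  At f: ◇(¬s ∧ p) requires ¬s ∧ p at some successor in {a, c, f}.
    ¬s ∧ p holds at f, so ◇(¬s ∧ p) is true at f.
Satisfying worlds: {b, f}

b, f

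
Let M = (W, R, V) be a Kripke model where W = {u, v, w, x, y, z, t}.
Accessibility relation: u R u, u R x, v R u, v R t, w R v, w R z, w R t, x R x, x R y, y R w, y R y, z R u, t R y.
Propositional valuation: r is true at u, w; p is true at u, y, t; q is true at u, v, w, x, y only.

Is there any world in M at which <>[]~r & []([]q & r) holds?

Let φ = <>[]~r & []([]q & r). Evaluate φ at each world:
  u (successors {u, x}): φ is false.
  v (successors {u, t}): φ is false.
  w (successors {v, z, t}): φ is false.
  x (successors {x, y}): φ is false.
  y (successors {w, y}): φ is false.
  z (successors {u}): φ is false.
  t (successors {y}): φ is false.
For instance, at z:
  At z: <>[]~r is false, []([]q & r) is true, so <>[]~r & []([]q & r) is false.
    At z: <>[]~r requires []~r at some successor in {u}.
      At u: []~r is false.
    So <>[]~r is false at z.
    At z: []([]q & r) requires []q & r at every successor {u}.
      At u: []q & r is true.
    So []([]q & r) is true at z.

No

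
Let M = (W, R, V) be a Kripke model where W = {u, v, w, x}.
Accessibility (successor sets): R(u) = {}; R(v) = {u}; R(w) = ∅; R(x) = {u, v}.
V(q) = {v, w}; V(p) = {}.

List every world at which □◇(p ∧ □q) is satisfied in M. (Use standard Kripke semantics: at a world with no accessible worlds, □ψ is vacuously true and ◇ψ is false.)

Let φ = □◇(p ∧ □q). Evaluate φ at each world:
  u (successors ∅): φ is true.
  v (successors {u}): φ is false.
  w (successors ∅): φ is true.
  x (successors {u, v}): φ is false.
For instance, at x:
  At x: □◇(p ∧ □q) requires ◇(p ∧ □q) at every successor {u, v}.
    ◇(p ∧ □q) fails at u, so □◇(p ∧ □q) is false at x.
      At u: no accessible worlds, so ◇(p ∧ □q) is false.
Satisfying worlds: {u, w}

u, w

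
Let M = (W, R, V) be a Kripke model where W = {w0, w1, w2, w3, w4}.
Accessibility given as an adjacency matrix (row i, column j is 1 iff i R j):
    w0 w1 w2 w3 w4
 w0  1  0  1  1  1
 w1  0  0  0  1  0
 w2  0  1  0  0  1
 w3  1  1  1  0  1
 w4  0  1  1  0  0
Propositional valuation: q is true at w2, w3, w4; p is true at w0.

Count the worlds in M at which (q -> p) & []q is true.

1

Recall that []ψ holds at a world iff ψ holds at every accessible world, and <>ψ holds iff ψ holds at some accessible world.
Let φ = (q -> p) & []q. Evaluate φ at each world:
  w0 (successors {w0, w2, w3, w4}): φ is false.
  w1 (successors {w3}): φ is true.
  w2 (successors {w1, w4}): φ is false.
  w3 (successors {w0, w1, w2, w4}): φ is false.
  w4 (successors {w1, w2}): φ is false.
For instance, at w0:
  At w0: q -> p is true, []q is false, so (q -> p) & []q is false.
    At w0: []q requires q at every successor {w0, w2, w3, w4}.
      q fails at w0, so []q is false at w0.
Satisfying worlds: {w1}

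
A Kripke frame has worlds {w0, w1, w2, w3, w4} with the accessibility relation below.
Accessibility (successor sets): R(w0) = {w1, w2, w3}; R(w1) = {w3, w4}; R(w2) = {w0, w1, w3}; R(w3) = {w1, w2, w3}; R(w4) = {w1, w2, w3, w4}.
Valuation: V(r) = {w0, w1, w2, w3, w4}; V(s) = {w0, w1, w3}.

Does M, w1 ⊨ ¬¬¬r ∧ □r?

At w1: ¬¬¬r is false, □r is true, so ¬¬¬r ∧ □r is false.
  At w1: □r requires r at every successor {w3, w4}.
    At w3: r is true.
    At w4: r is true.
  So □r is true at w1.

No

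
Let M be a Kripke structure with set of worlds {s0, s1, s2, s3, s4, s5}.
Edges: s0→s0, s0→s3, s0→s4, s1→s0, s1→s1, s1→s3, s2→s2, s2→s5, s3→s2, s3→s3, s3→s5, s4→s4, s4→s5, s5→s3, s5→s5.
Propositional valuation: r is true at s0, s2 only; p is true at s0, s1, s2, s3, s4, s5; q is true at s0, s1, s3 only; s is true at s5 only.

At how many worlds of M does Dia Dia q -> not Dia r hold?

Let φ = Dia Dia q -> not Dia r. Evaluate φ at each world:
  s0 (successors {s0, s3, s4}): φ is false.
  s1 (successors {s0, s1, s3}): φ is false.
  s2 (successors {s2, s5}): φ is false.
  s3 (successors {s2, s3, s5}): φ is false.
  s4 (successors {s4, s5}): φ is true.
  s5 (successors {s3, s5}): φ is true.
For instance, at s3:
  At s3: Dia Dia q is true, not Dia r is false, so Dia Dia q -> not Dia r is false.
    At s3: Dia Dia q requires Dia q at some successor in {s2, s3, s5}.
      Dia q holds at s3, so Dia Dia q is true at s3.
    At s3: Dia r is true, so not Dia r is false.
      At s3: Dia r requires r at some successor in {s2, s3, s5}.
        r holds at s2, so Dia r is true at s3.
Satisfying worlds: {s4, s5}

2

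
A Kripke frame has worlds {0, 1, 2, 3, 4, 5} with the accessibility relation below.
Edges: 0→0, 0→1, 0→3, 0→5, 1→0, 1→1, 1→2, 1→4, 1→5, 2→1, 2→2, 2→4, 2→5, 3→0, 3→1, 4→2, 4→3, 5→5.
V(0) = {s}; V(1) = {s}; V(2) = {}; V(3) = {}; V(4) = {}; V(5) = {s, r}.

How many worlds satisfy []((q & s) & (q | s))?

0

Let φ = []((q & s) & (q | s)). Evaluate φ at each world:
  0 (successors {0, 1, 3, 5}): φ is false.
  1 (successors {0, 1, 2, 4, 5}): φ is false.
  2 (successors {1, 2, 4, 5}): φ is false.
  3 (successors {0, 1}): φ is false.
  4 (successors {2, 3}): φ is false.
  5 (successors {5}): φ is false.
For instance, at 0:
  At 0: []((q & s) & (q | s)) requires (q & s) & (q | s) at every successor {0, 1, 3, 5}.
    (q & s) & (q | s) fails at 0, so []((q & s) & (q | s)) is false at 0.
Satisfying worlds: none.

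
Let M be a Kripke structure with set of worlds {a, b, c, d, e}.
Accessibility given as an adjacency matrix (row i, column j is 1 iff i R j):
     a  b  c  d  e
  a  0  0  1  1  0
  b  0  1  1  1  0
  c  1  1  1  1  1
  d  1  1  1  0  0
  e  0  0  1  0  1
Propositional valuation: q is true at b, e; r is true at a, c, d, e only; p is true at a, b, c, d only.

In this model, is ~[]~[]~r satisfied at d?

At d: []~[]~r is true, so ~[]~[]~r is false.
  At d: []~[]~r requires ~[]~r at every successor {a, b, c}.
      At a: []~r is false, so ~[]~r is true.
      At b: []~r is false, so ~[]~r is true.
      At c: []~r is false, so ~[]~r is true.
  So []~[]~r is true at d.

No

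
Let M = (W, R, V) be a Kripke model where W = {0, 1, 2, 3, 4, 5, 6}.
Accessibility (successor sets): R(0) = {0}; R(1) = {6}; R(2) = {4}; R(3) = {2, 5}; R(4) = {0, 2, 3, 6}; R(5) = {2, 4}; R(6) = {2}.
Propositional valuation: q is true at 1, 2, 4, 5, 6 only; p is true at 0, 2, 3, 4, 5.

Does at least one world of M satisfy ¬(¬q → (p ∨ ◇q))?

Let φ = ¬(¬q → (p ∨ ◇q)). Evaluate φ at each world:
  0 (successors {0}): φ is false.
  1 (successors {6}): φ is false.
  2 (successors {4}): φ is false.
  3 (successors {2, 5}): φ is false.
  4 (successors {0, 2, 3, 6}): φ is false.
  5 (successors {2, 4}): φ is false.
  6 (successors {2}): φ is false.
For instance, at 1:
  At 1: ¬q → (p ∨ ◇q) is true, so ¬(¬q → (p ∨ ◇q)) is false.
    At 1: ¬q is false, p ∨ ◇q is true, so ¬q → (p ∨ ◇q) is true.
      At 1: p is false, ◇q is true, so p ∨ ◇q is true.

No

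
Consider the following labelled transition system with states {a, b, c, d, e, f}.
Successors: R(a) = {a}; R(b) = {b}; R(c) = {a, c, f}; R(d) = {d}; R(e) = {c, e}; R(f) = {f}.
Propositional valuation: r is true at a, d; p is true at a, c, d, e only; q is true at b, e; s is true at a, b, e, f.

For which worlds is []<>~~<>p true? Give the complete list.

a, d, e

Let φ = []<>~~<>p. Evaluate φ at each world:
  a (successors {a}): φ is true.
  b (successors {b}): φ is false.
  c (successors {a, c, f}): φ is false.
  d (successors {d}): φ is true.
  e (successors {c, e}): φ is true.
  f (successors {f}): φ is false.
For instance, at a:
  At a: []<>~~<>p requires <>~~<>p at every successor {a}.
      At a: <>~~<>p requires ~~<>p at some successor in {a}.
        ~~<>p holds at a, so <>~~<>p is true at a.
  So []<>~~<>p is true at a.
Satisfying worlds: {a, d, e}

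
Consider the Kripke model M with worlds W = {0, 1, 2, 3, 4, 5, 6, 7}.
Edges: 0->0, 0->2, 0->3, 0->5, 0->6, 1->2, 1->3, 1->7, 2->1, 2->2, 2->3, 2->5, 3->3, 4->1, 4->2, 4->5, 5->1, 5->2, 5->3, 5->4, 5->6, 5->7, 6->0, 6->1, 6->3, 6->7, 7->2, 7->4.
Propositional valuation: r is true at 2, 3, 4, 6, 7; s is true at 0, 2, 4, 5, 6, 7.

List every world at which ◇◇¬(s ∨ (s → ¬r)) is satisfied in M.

none

Recall that ◇ψ holds at a world iff ψ holds at some accessible world.
Let φ = ◇◇¬(s ∨ (s → ¬r)). Evaluate φ at each world:
  0 (successors {0, 2, 3, 5, 6}): φ is false.
  1 (successors {2, 3, 7}): φ is false.
  2 (successors {1, 2, 3, 5}): φ is false.
  3 (successors {3}): φ is false.
  4 (successors {1, 2, 5}): φ is false.
  5 (successors {1, 2, 3, 4, 6, 7}): φ is false.
  6 (successors {0, 1, 3, 7}): φ is false.
  7 (successors {2, 4}): φ is false.
For instance, at 1:
  At 1: ◇◇¬(s ∨ (s → ¬r)) requires ◇¬(s ∨ (s → ¬r)) at some successor in {2, 3, 7}.
    At 2: ◇¬(s ∨ (s → ¬r)) is false.
    At 3: ◇¬(s ∨ (s → ¬r)) is false.
    At 7: ◇¬(s ∨ (s → ¬r)) is false.
  So ◇◇¬(s ∨ (s → ¬r)) is false at 1.
Satisfying worlds: none.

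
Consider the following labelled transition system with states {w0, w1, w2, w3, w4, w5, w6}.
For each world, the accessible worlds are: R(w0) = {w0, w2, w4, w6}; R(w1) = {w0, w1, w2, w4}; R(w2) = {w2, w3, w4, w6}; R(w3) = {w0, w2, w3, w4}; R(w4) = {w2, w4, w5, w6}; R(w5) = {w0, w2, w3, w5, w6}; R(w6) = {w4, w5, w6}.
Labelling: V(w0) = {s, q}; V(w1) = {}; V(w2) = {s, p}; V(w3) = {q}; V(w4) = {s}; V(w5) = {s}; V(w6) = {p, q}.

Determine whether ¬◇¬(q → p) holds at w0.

No

At w0: ◇¬(q → p) is true, so ¬◇¬(q → p) is false.
  At w0: ◇¬(q → p) requires ¬(q → p) at some successor in {w0, w2, w4, w6}.
    ¬(q → p) holds at w0, so ◇¬(q → p) is true at w0.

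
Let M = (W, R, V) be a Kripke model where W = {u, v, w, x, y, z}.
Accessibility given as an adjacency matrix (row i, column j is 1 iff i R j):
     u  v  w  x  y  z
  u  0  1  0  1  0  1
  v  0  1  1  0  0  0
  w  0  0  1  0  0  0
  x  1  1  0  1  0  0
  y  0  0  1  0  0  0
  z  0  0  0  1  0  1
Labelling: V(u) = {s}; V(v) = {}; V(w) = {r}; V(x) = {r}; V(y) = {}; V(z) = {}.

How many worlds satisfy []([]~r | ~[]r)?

3

Let φ = []([]~r | ~[]r). Evaluate φ at each world:
  u (successors {v, x, z}): φ is true.
  v (successors {v, w}): φ is false.
  w (successors {w}): φ is false.
  x (successors {u, v, x}): φ is true.
  y (successors {w}): φ is false.
  z (successors {x, z}): φ is true.
For instance, at v:
  At v: []([]~r | ~[]r) requires []~r | ~[]r at every successor {v, w}.
    []~r | ~[]r fails at w, so []([]~r | ~[]r) is false at v.
      At w: []~r is false, ~[]r is false, so []~r | ~[]r is false.
Satisfying worlds: {u, x, z}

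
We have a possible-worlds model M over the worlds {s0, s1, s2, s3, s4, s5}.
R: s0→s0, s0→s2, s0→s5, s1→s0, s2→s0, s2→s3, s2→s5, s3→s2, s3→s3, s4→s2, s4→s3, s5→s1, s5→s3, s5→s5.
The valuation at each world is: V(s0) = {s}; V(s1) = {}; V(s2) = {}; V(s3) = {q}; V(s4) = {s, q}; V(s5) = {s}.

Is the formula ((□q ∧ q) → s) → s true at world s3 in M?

Recall that □ψ holds at a world iff ψ holds at every accessible world, and ◇ψ holds iff ψ holds at some accessible world.
At s3: (□q ∧ q) → s is true, s is false, so ((□q ∧ q) → s) → s is false.
  At s3: □q ∧ q is false, s is false, so (□q ∧ q) → s is true.
    At s3: □q is false, q is true, so □q ∧ q is false.
      At s3: □q requires q at every successor {s2, s3}.
        q fails at s2, so □q is false at s3.

No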